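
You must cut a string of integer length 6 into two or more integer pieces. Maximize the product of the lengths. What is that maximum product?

Define P[k] = max over 1≤i<k of i · max(k−i, P[k−i]); the inner max lets the remainder stay uncut if that's better.
P[2] = 1×max(1,0) = 1×1 = 1
P[3] = max(1×2, 2×1) = 2
P[4] = max(1×3, 2×2, 3×1) = 4
P[5] = max(1×4, 2×3, 3×2, 4×1) = 6
P[6] = max(1×6, 2×4, 3×3, 4×2, 5×1) = 9
One optimal split: 3 + 3; product 3×3 = 9.

9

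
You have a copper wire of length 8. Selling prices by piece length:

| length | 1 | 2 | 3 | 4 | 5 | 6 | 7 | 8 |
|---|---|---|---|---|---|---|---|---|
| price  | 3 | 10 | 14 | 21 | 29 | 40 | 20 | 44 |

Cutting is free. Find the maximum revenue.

Consider every possible first cut. R[k] is the best of p[i]+R[k−i] over all sellable i≤k.
R[1] = 3
R[2] = max(3+3, 10+0) = 10
R[3] = max(3+10, 10+3, 14+0) = 14
R[4] = max(3+14, 10+10, 14+3, 21+0) = 21
R[5] = max(3+21, 10+14, 14+10, 21+3, 29+0) = 29
R[6] = max(3+29, 10+21, 14+14, 21+10, 29+3, 40+0) = 40
R[7] = max(3+40, 10+29, 14+21, …, 40+3, 20+0) = 43
R[8] = max(3+43, 10+40, 14+29, …, 20+3, 44+0) = 50
One optimal cutting: 6 + 2 → €40 + €10 = €50.

50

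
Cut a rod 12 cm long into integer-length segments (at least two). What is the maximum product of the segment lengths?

81

Fill m[k] for k=2..12: at each k try every first piece i and multiply by the better of (k−i) uncut or m[k−i].
m[2] = 1*max(1,0) = 1*1 = 1
m[3] = 1*max(2,1) = 1*2 = 2
m[4] = 2*max(2,1) = 2*2 = 4
m[5] = 2*max(3,2) = 2*3 = 6
m[6] = 3*max(3,2) = 3*3 = 9
m[7] = 2*max(5,6) = 2*6 = 12
m[8] = 2*max(6,9) = 2*9 = 18
m[9] = 3*max(6,9) = 3*9 = 27
m[10] = 2*max(8,18) = 2*18 = 36
m[11] = 2*max(9,27) = 2*27 = 54
m[12] = 3*max(9,27) = 3*27 = 81
One optimal split: 3 + 3 + 3 + 3; product 3*3*3*3 = 81.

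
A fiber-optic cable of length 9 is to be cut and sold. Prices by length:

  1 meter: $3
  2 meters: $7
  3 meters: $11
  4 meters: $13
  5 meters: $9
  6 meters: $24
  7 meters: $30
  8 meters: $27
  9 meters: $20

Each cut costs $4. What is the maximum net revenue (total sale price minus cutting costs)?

Consider every possible first cut. r[k] is the best of p[i]+r[k−i] over all sellable i≤k, charging 4 whenever i<k.
r[1] = 3
r[2] = max(3+3-4, 7+0) = 7
r[3] = max(3+7-4, 7+3-4, 11+0) = 11
r[4] = max(3+11-4, 7+7-4, 11+3-4, 13+0) = 13
r[5] = max(3+13-4, 7+11-4, 11+7-4, 13+3-4, 9+0) = 14
r[6] = max(3+14-4, 7+13-4, 11+11-4, 13+7-4, 9+3-4, 24+0) = 24
r[7] = max(3+24-4, 7+14-4, 11+13-4, …, 24+3-4, 30+0) = 30
r[8] = max(3+30-4, 7+24-4, 11+14-4, …, 30+3-4, 27+0) = 29
r[9] = max(3+29-4, 7+30-4, 11+24-4, …, 27+3-4, 20+0) = 33
One optimal plan: pieces 7 + 2 (1 cut) → $37 − $4 = $33.

33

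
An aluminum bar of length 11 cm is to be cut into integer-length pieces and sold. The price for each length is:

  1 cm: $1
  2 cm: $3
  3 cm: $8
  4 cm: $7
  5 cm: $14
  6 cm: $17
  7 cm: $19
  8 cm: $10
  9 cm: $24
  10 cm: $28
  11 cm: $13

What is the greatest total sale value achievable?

Consider every possible first cut. r[k] is the best of p[i]+r[k−i] over all sellable i≤k.
r[1] = 1
r[2] = max(1+1, 3+0) = 3
r[3] = max(1+3, 3+1, 8+0) = 8
r[4] = max(1+8, 3+3, 8+1, 7+0) = 9
r[5] = max(1+9, 3+8, 8+3, 7+1, 14+0) = 14
r[6] = max(1+14, 3+9, 8+8, 7+3, 14+1, 17+0) = 17
r[7] = max(1+17, 3+14, 8+9, …, 17+1, 19+0) = 19
r[8] = max(1+19, 3+17, 8+14, …, 19+1, 10+0) = 22
r[9] = max(1+22, 3+19, 8+17, …, 10+1, 24+0) = 25
r[10] = max(1+25, 3+22, 8+19, …, 24+1, 28+0) = 28
r[11] = max(1+28, 3+25, 8+22, …, 28+1, 13+0) = 31
One optimal cutting: 6 + 5 → $17 + $14 = $31.

31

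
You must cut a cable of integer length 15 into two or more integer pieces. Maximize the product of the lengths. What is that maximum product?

243

Let P[k] be the best product for length k (with at least one cut). For each first piece i, the rest contributes max(k−i, P[k−i]).
Small cases: P[2]=1, P[3]=2, P[4]=4, P[5]=6, P[6]=9, P[7]=12, P[8]=18, P[9]=27, P[10]=36.
P[11] = 2*max(9,27) = 2*27 = 54
P[12] = 3*max(9,27) = 3*27 = 81
P[13] = 2*max(11,54) = 2*54 = 108
P[14] = 2*max(12,81) = 2*81 = 162
P[15] = 3*max(12,81) = 3*81 = 243
One optimal split: 3 + 3 + 3 + 3 + 3; product 3*3*3*3*3 = 243.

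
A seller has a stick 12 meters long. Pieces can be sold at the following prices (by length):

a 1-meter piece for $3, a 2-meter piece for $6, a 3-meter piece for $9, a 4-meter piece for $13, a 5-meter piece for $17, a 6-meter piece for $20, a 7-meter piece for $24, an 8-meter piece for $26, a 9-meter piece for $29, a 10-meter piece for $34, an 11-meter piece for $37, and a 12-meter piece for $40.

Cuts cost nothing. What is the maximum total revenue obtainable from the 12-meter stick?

41

Let v[k] be the best obtainable value from length k. For each k, try every first piece i and keep the best of price[i] + v[k−i].
v[1] = 3
v[2] = max(3+3, 6+0) = 6
v[3] = max(3+6, 6+3, 9+0) = 9
v[4] = max(3+9, 6+6, 9+3, 13+0) = 13
v[5] = max(3+13, 6+9, 9+6, 13+3, 17+0) = 17
v[6] = max(3+17, 6+13, 9+9, 13+6, 17+3, 20+0) = 20
v[7] = max(3+20, 6+17, 9+13, …, 20+3, 24+0) = 24
v[8] = max(3+24, 6+20, 9+17, …, 24+3, 26+0) = 27
v[9] = max(3+27, 6+24, 9+20, …, 26+3, 29+0) = 30
v[10] = max(3+30, 6+27, 9+24, …, 29+3, 34+0) = 34
v[11] = max(3+34, 6+30, 9+27, …, 34+3, 37+0) = 37
v[12] = max(3+37, 6+34, 9+30, …, 37+3, 40+0) = 41
One optimal cutting: 7 + 5 → $24 + $17 = $41.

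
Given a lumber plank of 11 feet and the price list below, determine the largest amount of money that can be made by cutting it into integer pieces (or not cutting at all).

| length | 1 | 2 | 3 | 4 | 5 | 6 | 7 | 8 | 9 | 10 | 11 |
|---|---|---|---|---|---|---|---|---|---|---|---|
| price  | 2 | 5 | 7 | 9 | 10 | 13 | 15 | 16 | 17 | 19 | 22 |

27

Build best[k] bottom-up: best[k] = max over allowed piece i of (p[i] + best[k−i]).
best[1] = 2
best[2] = max(2+2, 5+0) = 5
best[3] = max(2+5, 5+2, 7+0) = 7
best[4] = max(2+7, 5+5, 7+2, 9+0) = 10
best[5] = max(2+10, 5+7, 7+5, 9+2, 10+0) = 12
best[6] = max(2+12, 5+10, 7+7, 9+5, 10+2, 13+0) = 15
best[7] = max(2+15, 5+12, 7+10, …, 13+2, 15+0) = 17
best[8] = max(2+17, 5+15, 7+12, …, 15+2, 16+0) = 20
best[9] = max(2+20, 5+17, 7+15, …, 16+2, 17+0) = 22
best[10] = max(2+22, 5+20, 7+17, …, 17+2, 19+0) = 25
best[11] = max(2+25, 5+22, 7+20, …, 19+2, 22+0) = 27
One optimal cutting: 2 + 2 + 2 + 2 + 2 + 1 → $5 + $5 + $5 + $5 + $5 + $2 = $27.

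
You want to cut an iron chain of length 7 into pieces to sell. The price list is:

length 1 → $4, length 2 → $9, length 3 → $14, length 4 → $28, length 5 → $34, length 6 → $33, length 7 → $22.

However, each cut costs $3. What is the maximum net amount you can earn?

Build v[k] bottom-up: v[k] = max over allowed piece i of (p[i] + v[k−i]) − 3 per cut.
v[1] = 4
v[2] = max(4+4-3, 9+0) = 9
v[3] = max(4+9-3, 9+4-3, 14+0) = 14
v[4] = max(4+14-3, 9+9-3, 14+4-3, 28+0) = 28
v[5] = max(4+28-3, 9+14-3, 14+9-3, 28+4-3, 34+0) = 34
v[6] = max(4+34-3, 9+28-3, 14+14-3, 28+9-3, 34+4-3, 33+0) = 35
v[7] = max(4+35-3, 9+34-3, 14+28-3, …, 33+4-3, 22+0) = 40
One optimal plan: pieces 5 + 2 (1 cut) → $43 − $3 = $40.

40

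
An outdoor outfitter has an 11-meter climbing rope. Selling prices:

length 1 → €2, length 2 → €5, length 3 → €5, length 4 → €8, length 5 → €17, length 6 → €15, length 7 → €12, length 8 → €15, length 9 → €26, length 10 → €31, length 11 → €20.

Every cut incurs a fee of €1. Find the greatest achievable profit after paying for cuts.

Let net[k] be the best obtainable value from length k. For each k, try every first piece i and keep the best of price[i] + net[k−i] minus the 1 cut fee when i<k.
net[1] = 2
net[2] = 5
net[3] = 6  (first piece 1, then net[2]=5)
net[4] = 9  (first piece 2, then net[2]=5)
net[5] = 17
net[6] = 18  (first piece 1, then net[5]=17)
net[7] = 21  (first piece 2, then net[5]=17)
net[8] = 22  (first piece 1, then net[7]=21)
net[9] = 26
net[10] = 33  (first piece 5, then net[5]=17)
net[11] = 34  (first piece 1, then net[10]=33)
One optimal plan: pieces 5 + 5 + 1 (2 cuts) → €36 − €2 = €34.

34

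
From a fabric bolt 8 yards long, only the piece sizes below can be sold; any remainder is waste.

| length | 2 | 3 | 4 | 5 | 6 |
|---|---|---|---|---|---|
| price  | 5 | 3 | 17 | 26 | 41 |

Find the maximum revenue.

Build best[k] bottom-up: best[k] = max over allowed piece i of (p[i] + best[k−i]).
best[1] = 0
best[2] = 5
best[3] = max(5+0, 3+0) = 5
best[4] = max(5+5, 3+0, 17+0) = 17
best[5] = max(5+5, 3+5, 17+0, 26+0) = 26
best[6] = max(5+17, 3+5, 17+5, 26+0, 41+0) = 41
best[7] = max(5+26, 3+17, 17+5, 26+5, 41+0) = 41
best[8] = max(5+41, 3+26, 17+17, 26+5, 41+5) = 46
One optimal cutting: 6 + 2 → $46.

46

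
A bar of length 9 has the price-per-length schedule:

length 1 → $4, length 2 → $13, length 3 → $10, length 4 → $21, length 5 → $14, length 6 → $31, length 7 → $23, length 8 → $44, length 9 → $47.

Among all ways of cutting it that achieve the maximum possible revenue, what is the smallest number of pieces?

5

Let r[k] be the best obtainable value from length k. For each k, try every first piece i and keep the best of price[i] + r[k−i].
r[1] = 4
r[2] = max(4+4, 13+0) = 13
r[3] = max(4+13, 13+4, 10+0) = 17
r[4] = max(4+17, 13+13, 10+4, 21+0) = 26
r[5] = max(4+26, 13+17, 10+13, 21+4, 14+0) = 30
r[6] = max(4+30, 13+26, 10+17, 21+13, 14+4, 31+0) = 39
r[7] = max(4+39, 13+30, 10+26, …, 31+4, 23+0) = 43
r[8] = max(4+43, 13+39, 10+30, …, 23+4, 44+0) = 52
r[9] = max(4+52, 13+43, 10+39, …, 44+4, 47+0) = 56
Maximum revenue is $56.
Now minimize piece count subject to staying optimal: for each k, pieces[k] = 1 + min over i with p[i]+r[k−i]=r[k] of pieces[k−i].
pieces[6] = 3
pieces[7] = 4
pieces[8] = 4
pieces[9] = 5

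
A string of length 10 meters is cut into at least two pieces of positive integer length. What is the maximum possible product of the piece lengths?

36

Let prod[k] be the best product for length k (with at least one cut). For each first piece i, the rest contributes max(k−i, prod[k−i]).
Small cases: prod[2]=1, prod[3]=2, prod[4]=4.
prod[5] = 2·max(3,2) = 2·3 = 6
prod[6] = 3·max(3,2) = 3·3 = 9
prod[7] = 2·max(5,6) = 2·6 = 12
prod[8] = 2·max(6,9) = 2·9 = 18
prod[9] = 3·max(6,9) = 3·9 = 27
prod[10] = 2·max(8,18) = 2·18 = 36
One optimal split: 3 + 3 + 2 + 2; product 3·3·2·2 = 36.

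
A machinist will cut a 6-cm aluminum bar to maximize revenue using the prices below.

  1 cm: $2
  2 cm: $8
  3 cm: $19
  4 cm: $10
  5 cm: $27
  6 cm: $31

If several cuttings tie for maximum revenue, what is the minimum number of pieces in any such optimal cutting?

2

Consider every possible first cut. r[k] is the best of p[i]+r[k−i] over all sellable i≤k.
r[1] = 2
r[2] = max(2+2, 8+0) = 8
r[3] = max(2+8, 8+2, 19+0) = 19
r[4] = max(2+19, 8+8, 19+2, 10+0) = 21
r[5] = max(2+21, 8+19, 19+8, 10+2, 27+0) = 27
r[6] = max(2+27, 8+21, 19+19, 10+8, 27+2, 31+0) = 38
Maximum revenue is $38.
Now minimize piece count subject to staying optimal: for each k, pieces[k] = 1 + min over i with p[i]+r[k−i]=r[k] of pieces[k−i].
pieces[3] = 1
pieces[4] = 2
pieces[5] = 1
pieces[6] = 2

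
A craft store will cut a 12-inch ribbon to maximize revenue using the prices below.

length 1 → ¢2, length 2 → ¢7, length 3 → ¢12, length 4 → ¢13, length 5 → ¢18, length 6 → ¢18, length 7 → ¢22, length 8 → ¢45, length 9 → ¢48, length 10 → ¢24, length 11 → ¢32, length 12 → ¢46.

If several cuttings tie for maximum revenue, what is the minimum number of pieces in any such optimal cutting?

2

Build r[k] bottom-up: r[k] = max over allowed piece i of (p[i] + r[k−i]).
r[1] = 2
r[2] = 7
r[3] = 12
r[4] = 14  (first piece 1, then r[3]=12)
r[5] = 19  (first piece 2, then r[3]=12)
r[6] = 24  (first piece 3, then r[3]=12)
r[7] = 26  (first piece 1, then r[6]=24)
r[8] = 45
r[9] = 48
r[10] = 52  (first piece 2, then r[8]=45)
r[11] = 57  (first piece 3, then r[8]=45)
r[12] = 60  (first piece 3, then r[9]=48)
Maximum revenue is ¢60.
Now minimize piece count subject to staying optimal: for each k, pieces[k] = 1 + min over i with p[i]+r[k−i]=r[k] of pieces[k−i].
pieces[9] = 1
pieces[10] = 2
pieces[11] = 2
pieces[12] = 2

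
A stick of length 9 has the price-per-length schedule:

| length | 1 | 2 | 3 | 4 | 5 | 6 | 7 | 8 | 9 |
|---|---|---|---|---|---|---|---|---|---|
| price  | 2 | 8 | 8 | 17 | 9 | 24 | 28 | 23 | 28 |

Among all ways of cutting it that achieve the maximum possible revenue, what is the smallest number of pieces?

2

Consider every possible first cut. r[k] is the best of p[i]+r[k−i] over all sellable i≤k.
r[1] = 2
r[2] = 8
r[3] = 10  (first piece 1, then r[2]=8)
r[4] = 17
r[5] = 19  (first piece 1, then r[4]=17)
r[6] = 25  (first piece 2, then r[4]=17)
r[7] = 28
r[8] = 34  (first piece 4, then r[4]=17)
r[9] = 36  (first piece 1, then r[8]=34)
Maximum revenue is $36.
Now minimize piece count subject to staying optimal: for each k, pieces[k] = 1 + min over i with p[i]+r[k−i]=r[k] of pieces[k−i].
pieces[6] = 2
pieces[7] = 1
pieces[8] = 2
pieces[9] = 2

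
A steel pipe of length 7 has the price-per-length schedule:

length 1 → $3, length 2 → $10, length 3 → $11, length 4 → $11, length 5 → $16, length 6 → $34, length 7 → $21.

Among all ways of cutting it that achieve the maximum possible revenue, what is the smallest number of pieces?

Build r[k] bottom-up: r[k] = max over allowed piece i of (p[i] + r[k−i]).
r[1] = 3
r[2] = max(3+3, 10+0) = 10
r[3] = max(3+10, 10+3, 11+0) = 13
r[4] = max(3+13, 10+10, 11+3, 11+0) = 20
r[5] = max(3+20, 10+13, 11+10, 11+3, 16+0) = 23
r[6] = max(3+23, 10+20, 11+13, 11+10, 16+3, 34+0) = 34
r[7] = max(3+34, 10+23, 11+20, …, 34+3, 21+0) = 37
Maximum revenue is $37.
Now minimize piece count subject to staying optimal: for each k, pieces[k] = 1 + min over i with p[i]+r[k−i]=r[k] of pieces[k−i].
pieces[4] = 2
pieces[5] = 3
pieces[6] = 1
pieces[7] = 2

2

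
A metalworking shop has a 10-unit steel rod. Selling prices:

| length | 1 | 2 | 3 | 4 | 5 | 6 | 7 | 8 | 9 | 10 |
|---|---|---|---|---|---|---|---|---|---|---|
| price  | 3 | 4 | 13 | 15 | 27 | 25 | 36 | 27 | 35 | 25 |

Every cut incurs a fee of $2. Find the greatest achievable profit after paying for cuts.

52

Let v[k] be the best obtainable value from length k. For each k, try every first piece i and keep the best of price[i] + v[k−i] minus the 2 cut fee when i<k.
v[1] = 3
v[2] = 4  (first piece 1, then v[1]=3)
v[3] = 13
v[4] = 15
v[5] = 27
v[6] = 28  (first piece 1, then v[5]=27)
v[7] = 36
v[8] = 38  (first piece 3, then v[5]=27)
v[9] = 40  (first piece 4, then v[5]=27)
v[10] = 52  (first piece 5, then v[5]=27)
One optimal plan: pieces 5 + 5 (1 cut) → $54 − $2 = $52.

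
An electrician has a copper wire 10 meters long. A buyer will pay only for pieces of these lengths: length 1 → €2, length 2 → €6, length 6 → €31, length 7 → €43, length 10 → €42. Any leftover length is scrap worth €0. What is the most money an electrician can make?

51

Let f[k] be the best obtainable value from length k. For each k, try every first piece i and keep the best of price[i] + f[k−i].
f[1] = 2
f[2] = 6
f[3] = 8  (first piece 1, then f[2]=6)
f[4] = 12  (first piece 2, then f[2]=6)
f[5] = 14  (first piece 1, then f[4]=12)
f[6] = 31
f[7] = 43
f[8] = 45  (first piece 1, then f[7]=43)
f[9] = 49  (first piece 2, then f[7]=43)
f[10] = 51  (first piece 1, then f[9]=49)
One optimal cutting: 7 + 2 + 1 → €51.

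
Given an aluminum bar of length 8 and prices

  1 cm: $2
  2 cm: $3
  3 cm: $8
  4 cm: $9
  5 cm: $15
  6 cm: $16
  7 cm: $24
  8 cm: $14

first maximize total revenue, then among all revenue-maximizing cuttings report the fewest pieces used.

Build r[k] bottom-up: r[k] = max over allowed piece i of (p[i] + r[k−i]).
r[1] = 2
r[2] = 4  (first piece 1, then r[1]=2)
r[3] = 8
r[4] = 10  (first piece 1, then r[3]=8)
r[5] = 15
r[6] = 17  (first piece 1, then r[5]=15)
r[7] = 24
r[8] = 26  (first piece 1, then r[7]=24)
Maximum revenue is $26.
Now minimize piece count subject to staying optimal: for each k, pieces[k] = 1 + min over i with p[i]+r[k−i]=r[k] of pieces[k−i].
pieces[5] = 1
pieces[6] = 2
pieces[7] = 1
pieces[8] = 2

2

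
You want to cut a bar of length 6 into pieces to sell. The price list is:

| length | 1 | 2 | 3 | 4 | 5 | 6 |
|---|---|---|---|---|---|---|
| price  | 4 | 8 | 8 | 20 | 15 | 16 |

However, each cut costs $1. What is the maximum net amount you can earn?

Consider every possible first cut. v[k] is the best of p[i]+v[k−i] over all sellable i≤k, charging 1 whenever i<k.
v[1] = 4
v[2] = 8
v[3] = 11  (first piece 1, then v[2]=8)
v[4] = 20
v[5] = 23  (first piece 1, then v[4]=20)
v[6] = 27  (first piece 2, then v[4]=20)
One optimal plan: pieces 4 + 2 (1 cut) → $28 − $1 = $27.

27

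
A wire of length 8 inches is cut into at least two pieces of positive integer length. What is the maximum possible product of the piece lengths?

18

Let g[k] be the best product for length k (with at least one cut). For each first piece i, the rest contributes max(k−i, g[k−i]).
g[2] = 1·max(1,0) = 1·1 = 1
g[3] = 1·max(2,1) = 1·2 = 2
g[4] = 2·max(2,1) = 2·2 = 4
g[5] = 2·max(3,2) = 2·3 = 6
g[6] = 3·max(3,2) = 3·3 = 9
g[7] = 2·max(5,6) = 2·6 = 12
g[8] = 2·max(6,9) = 2·9 = 18
One optimal split: 3 + 3 + 2; product 3·3·2 = 18.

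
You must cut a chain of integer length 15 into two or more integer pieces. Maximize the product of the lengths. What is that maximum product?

243

Fill prod[k] for k=2..15: at each k try every first piece i and multiply by the better of (k−i) uncut or prod[k−i].
Small cases: prod[2]=1, prod[3]=2, prod[4]=4, prod[5]=6, prod[6]=9, prod[7]=12.
prod[8] = 2*max(6,9) = 2*9 = 18
prod[9] = 3*max(6,9) = 3*9 = 27
prod[10] = 2*max(8,18) = 2*18 = 36
prod[11] = 2*max(9,27) = 2*27 = 54
prod[12] = 3*max(9,27) = 3*27 = 81
prod[13] = 2*max(11,54) = 2*54 = 108
prod[14] = 2*max(12,81) = 2*81 = 162
prod[15] = 3*max(12,81) = 3*81 = 243
One optimal split: 3 + 3 + 3 + 3 + 3; product 3*3*3*3*3 = 243.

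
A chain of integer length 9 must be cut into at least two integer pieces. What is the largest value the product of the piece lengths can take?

27

Fill f[k] for k=2..9: at each k try every first piece i and multiply by the better of (k−i) uncut or f[k−i].
f[2] = 1·max(1,0) = 1·1 = 1
f[3] = max(1·2, 2·1) = 2
f[4] = max(1·3, 2·2, 3·1) = 4
f[5] = max(1·4, 2·3, 3·2, 4·1) = 6
f[6] = max(1·6, 2·4, 3·3, 4·2, 5·1) = 9
f[7] = max(1·9, 2·6, 3·4, 4·3, 5·2, 6·1) = 12
f[8] = max(1·12, 2·9, 3·6, …, 6·2, 7·1) = 18
f[9] = max(1·18, 2·12, 3·9, …, 7·2, 8·1) = 27
One optimal split: 3 + 3 + 3; product 3·3·3 = 27.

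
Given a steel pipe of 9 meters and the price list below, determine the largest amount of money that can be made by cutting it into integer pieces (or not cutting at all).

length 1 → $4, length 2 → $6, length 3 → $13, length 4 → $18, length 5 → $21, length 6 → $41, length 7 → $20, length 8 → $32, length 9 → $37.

Let v[k] be the best obtainable value from length k. For each k, try every first piece i and keep the best of price[i] + v[k−i].
v[1] = 4
v[2] = 8  (first piece 1, then v[1]=4)
v[3] = 13
v[4] = 18
v[5] = 22  (first piece 1, then v[4]=18)
v[6] = 41
v[7] = 45  (first piece 1, then v[6]=41)
v[8] = 49  (first piece 1, then v[7]=45)
v[9] = 54  (first piece 3, then v[6]=41)
One optimal cutting: 6 + 3 → $41 + $13 = $54.

54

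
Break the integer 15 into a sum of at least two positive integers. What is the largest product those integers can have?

Fill f[k] for k=2..15: at each k try every first piece i and multiply by the better of (k−i) uncut or f[k−i].
f[2] = 1×max(1,0) = 1×1 = 1
f[3] = 1×max(2,1) = 1×2 = 2
f[4] = 2×max(2,1) = 2×2 = 4
f[5] = 2×max(3,2) = 2×3 = 6
f[6] = 3×max(3,2) = 3×3 = 9
f[7] = 2×max(5,6) = 2×6 = 12
f[8] = 2×max(6,9) = 2×9 = 18
f[9] = 3×max(6,9) = 3×9 = 27
f[10] = 2×max(8,18) = 2×18 = 36
f[11] = 2×max(9,27) = 2×27 = 54
f[12] = 3×max(9,27) = 3×27 = 81
f[13] = 2×max(11,54) = 2×54 = 108
f[14] = 2×max(12,81) = 2×81 = 162
f[15] = 3×max(12,81) = 3×81 = 243
One optimal split: 3 + 3 + 3 + 3 + 3; product 3×3×3×3×3 = 243.

243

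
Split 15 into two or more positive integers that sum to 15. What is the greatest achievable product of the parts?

Let m[k] be the best product for length k (with at least one cut). For each first piece i, the rest contributes max(k−i, m[k−i]).
m[2] = 1×max(1,0) = 1×1 = 1
m[3] = 1×max(2,1) = 1×2 = 2
m[4] = 2×max(2,1) = 2×2 = 4
m[5] = 2×max(3,2) = 2×3 = 6
m[6] = 3×max(3,2) = 3×3 = 9
m[7] = 2×max(5,6) = 2×6 = 12
m[8] = 2×max(6,9) = 2×9 = 18
m[9] = 3×max(6,9) = 3×9 = 27
m[10] = 2×max(8,18) = 2×18 = 36
m[11] = 2×max(9,27) = 2×27 = 54
m[12] = 3×max(9,27) = 3×27 = 81
m[13] = 2×max(11,54) = 2×54 = 108
m[14] = 2×max(12,81) = 2×81 = 162
m[15] = 3×max(12,81) = 3×81 = 243
One optimal split: 3 + 3 + 3 + 3 + 3; product 3×3×3×3×3 = 243.

243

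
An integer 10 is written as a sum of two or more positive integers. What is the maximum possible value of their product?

Define prod[k] = max over 1≤i<k of i · max(k−i, prod[k−i]); the inner max lets the remainder stay uncut if that's better.
Small cases: prod[2]=1, prod[3]=2, prod[4]=4, prod[5]=6.
prod[6] = 3*max(3,2) = 3*3 = 9
prod[7] = 2*max(5,6) = 2*6 = 12
prod[8] = 2*max(6,9) = 2*9 = 18
prod[9] = 3*max(6,9) = 3*9 = 27
prod[10] = 2*max(8,18) = 2*18 = 36
One optimal split: 3 + 3 + 2 + 2; product 3*3*2*2 = 36.

36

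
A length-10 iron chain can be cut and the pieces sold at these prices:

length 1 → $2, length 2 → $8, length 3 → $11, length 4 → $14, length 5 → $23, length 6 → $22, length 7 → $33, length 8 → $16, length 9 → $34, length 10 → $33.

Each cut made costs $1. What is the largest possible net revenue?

45

Build r[k] bottom-up: r[k] = max over allowed piece i of (p[i] + r[k−i]) − 1 per cut.
r[1] = 2
r[2] = 8
r[3] = 11
r[4] = 15  (first piece 2, then r[2]=8)
r[5] = 23
r[6] = 24  (first piece 1, then r[5]=23)
r[7] = 33
r[8] = 34  (first piece 1, then r[7]=33)
r[9] = 40  (first piece 2, then r[7]=33)
r[10] = 45  (first piece 5, then r[5]=23)
One optimal plan: pieces 5 + 5 (1 cut) → $46 − $1 = $45.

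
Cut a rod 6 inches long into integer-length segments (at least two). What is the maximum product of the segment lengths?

Define P[k] = max over 1≤i<k of i · max(k−i, P[k−i]); the inner max lets the remainder stay uncut if that's better.
P[2] = 1×max(1,0) = 1×1 = 1
P[3] = 1×max(2,1) = 1×2 = 2
P[4] = 2×max(2,1) = 2×2 = 4
P[5] = 2×max(3,2) = 2×3 = 6
P[6] = 3×max(3,2) = 3×3 = 9
One optimal split: 3 + 3; product 3×3 = 9.

9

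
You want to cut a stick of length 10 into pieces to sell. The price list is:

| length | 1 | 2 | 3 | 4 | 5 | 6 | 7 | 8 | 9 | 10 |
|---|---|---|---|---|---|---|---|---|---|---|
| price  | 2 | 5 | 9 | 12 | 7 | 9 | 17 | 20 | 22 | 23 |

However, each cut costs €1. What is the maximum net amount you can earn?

Consider every possible first cut. net[k] is the best of p[i]+net[k−i] over all sellable i≤k, charging 1 whenever i<k.
net[1] = 2
net[2] = 5
net[3] = 9
net[4] = 12
net[5] = 13  (first piece 1, then net[4]=12)
net[6] = 17  (first piece 3, then net[3]=9)
net[7] = 20  (first piece 3, then net[4]=12)
net[8] = 23  (first piece 4, then net[4]=12)
net[9] = 25  (first piece 3, then net[6]=17)
net[10] = 28  (first piece 3, then net[7]=20)
One optimal plan: pieces 4 + 3 + 3 (2 cuts) → €30 − €2 = €28.

28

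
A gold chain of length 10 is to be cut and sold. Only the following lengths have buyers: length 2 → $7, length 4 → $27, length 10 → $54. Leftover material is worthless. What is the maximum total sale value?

61

Build best[k] bottom-up: best[k] = max over allowed piece i of (p[i] + best[k−i]).
best[1] = 0
best[2] = 7
best[3] = 7
best[4] = 27
best[5] = 27
best[6] = 34  (first piece 2, then best[4]=27)
best[7] = 34
best[8] = 54  (first piece 4, then best[4]=27)
best[9] = 54
best[10] = 61  (first piece 2, then best[8]=54)
One optimal cutting: 4 + 4 + 2 → $61.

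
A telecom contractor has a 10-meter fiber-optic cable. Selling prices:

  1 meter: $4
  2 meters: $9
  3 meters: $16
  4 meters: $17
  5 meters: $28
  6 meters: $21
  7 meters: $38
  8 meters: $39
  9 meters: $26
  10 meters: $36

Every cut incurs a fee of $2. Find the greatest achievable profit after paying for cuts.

54

Build r[k] bottom-up: r[k] = max over allowed piece i of (p[i] + r[k−i]) − 2 per cut.
r[1] = 4
r[2] = 9
r[3] = 16
r[4] = 18  (first piece 1, then r[3]=16)
r[5] = 28
r[6] = 30  (first piece 1, then r[5]=28)
r[7] = 38
r[8] = 42  (first piece 3, then r[5]=28)
r[9] = 45  (first piece 2, then r[7]=38)
r[10] = 54  (first piece 5, then r[5]=28)
One optimal plan: pieces 5 + 5 (1 cut) → $56 − $2 = $54.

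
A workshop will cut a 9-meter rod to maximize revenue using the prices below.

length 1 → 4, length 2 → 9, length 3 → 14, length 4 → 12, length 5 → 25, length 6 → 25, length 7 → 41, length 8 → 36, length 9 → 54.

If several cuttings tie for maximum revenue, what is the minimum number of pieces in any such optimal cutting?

Consider every possible first cut. r[k] is the best of p[i]+r[k−i] over all sellable i≤k.
r[1] = 4
r[2] = 9
r[3] = 14
r[4] = 18  (first piece 1, then r[3]=14)
r[5] = 25
r[6] = 29  (first piece 1, then r[5]=25)
r[7] = 41
r[8] = 45  (first piece 1, then r[7]=41)
r[9] = 54
Maximum revenue is 54.
Now minimize piece count subject to staying optimal: for each k, pieces[k] = 1 + min over i with p[i]+r[k−i]=r[k] of pieces[k−i].
pieces[6] = 2
pieces[7] = 1
pieces[8] = 2
pieces[9] = 1

1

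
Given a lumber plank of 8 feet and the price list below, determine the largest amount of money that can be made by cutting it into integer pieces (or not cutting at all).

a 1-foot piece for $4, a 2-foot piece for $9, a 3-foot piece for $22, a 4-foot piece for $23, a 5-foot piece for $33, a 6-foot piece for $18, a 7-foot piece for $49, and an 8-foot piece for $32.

55

Build v[k] bottom-up: v[k] = max over allowed piece i of (p[i] + v[k−i]).
v[1] = 4
v[2] = max(4+4, 9+0) = 9
v[3] = max(4+9, 9+4, 22+0) = 22
v[4] = max(4+22, 9+9, 22+4, 23+0) = 26
v[5] = max(4+26, 9+22, 22+9, 23+4, 33+0) = 33
v[6] = max(4+33, 9+26, 22+22, 23+9, 33+4, 18+0) = 44
v[7] = max(4+44, 9+33, 22+26, …, 18+4, 49+0) = 49
v[8] = max(4+49, 9+44, 22+33, …, 49+4, 32+0) = 55
One optimal cutting: 5 + 3 → $33 + $22 = $55.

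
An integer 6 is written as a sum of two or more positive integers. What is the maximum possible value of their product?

Let f[k] be the best product for length k (with at least one cut). For each first piece i, the rest contributes max(k−i, f[k−i]).
f[2] = 1·max(1,0) = 1·1 = 1
f[3] = 1·max(2,1) = 1·2 = 2
f[4] = 2·max(2,1) = 2·2 = 4
f[5] = 2·max(3,2) = 2·3 = 6
f[6] = 3·max(3,2) = 3·3 = 9
One optimal split: 3 + 3; product 3·3 = 9.

9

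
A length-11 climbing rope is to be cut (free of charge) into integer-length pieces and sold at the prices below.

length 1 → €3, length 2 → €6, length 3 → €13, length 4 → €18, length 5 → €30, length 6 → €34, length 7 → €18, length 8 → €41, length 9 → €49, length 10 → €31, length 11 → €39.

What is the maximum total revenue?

64

Build best[k] bottom-up: best[k] = max over allowed piece i of (p[i] + best[k−i]).
best[1] = 3
best[2] = 6  (first piece 1, then best[1]=3)
best[3] = 13
best[4] = 18
best[5] = 30
best[6] = 34
best[7] = 37  (first piece 1, then best[6]=34)
best[8] = 43  (first piece 3, then best[5]=30)
best[9] = 49
best[10] = 60  (first piece 5, then best[5]=30)
best[11] = 64  (first piece 5, then best[6]=34)
One optimal cutting: 6 + 5 → €34 + €30 = €64.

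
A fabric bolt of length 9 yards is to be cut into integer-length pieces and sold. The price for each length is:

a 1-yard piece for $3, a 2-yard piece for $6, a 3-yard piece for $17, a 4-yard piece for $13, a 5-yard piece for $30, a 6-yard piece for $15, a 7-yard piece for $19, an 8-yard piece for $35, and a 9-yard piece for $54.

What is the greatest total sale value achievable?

Consider every possible first cut. r[k] is the best of p[i]+r[k−i] over all sellable i≤k.
r[1] = 3
r[2] = max(3+3, 6+0) = 6
r[3] = max(3+6, 6+3, 17+0) = 17
r[4] = max(3+17, 6+6, 17+3, 13+0) = 20
r[5] = max(3+20, 6+17, 17+6, 13+3, 30+0) = 30
r[6] = max(3+30, 6+20, 17+17, 13+6, 30+3, 15+0) = 34
r[7] = max(3+34, 6+30, 17+20, …, 15+3, 19+0) = 37
r[8] = max(3+37, 6+34, 17+30, …, 19+3, 35+0) = 47
r[9] = max(3+47, 6+37, 17+34, …, 35+3, 54+0) = 54
Best is to sell the whole 9-yard piece uncut for $54.

54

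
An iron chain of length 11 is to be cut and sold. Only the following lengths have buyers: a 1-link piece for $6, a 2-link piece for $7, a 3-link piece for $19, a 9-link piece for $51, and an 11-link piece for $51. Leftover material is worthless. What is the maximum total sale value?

Let r[k] be the best obtainable value from length k. For each k, try every first piece i and keep the best of price[i] + r[k−i].
r[1] = 6
r[2] = 12  (first piece 1, then r[1]=6)
r[3] = 19
r[4] = 25  (first piece 1, then r[3]=19)
r[5] = 31  (first piece 1, then r[4]=25)
r[6] = 38  (first piece 3, then r[3]=19)
r[7] = 44  (first piece 1, then r[6]=38)
r[8] = 50  (first piece 1, then r[7]=44)
r[9] = 57  (first piece 3, then r[6]=38)
r[10] = 63  (first piece 1, then r[9]=57)
r[11] = 69  (first piece 1, then r[10]=63)
One optimal cutting: 3 + 3 + 3 + 1 + 1 → $69.

69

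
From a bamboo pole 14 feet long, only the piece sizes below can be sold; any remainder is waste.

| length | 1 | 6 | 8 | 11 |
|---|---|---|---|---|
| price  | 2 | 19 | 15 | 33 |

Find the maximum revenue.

42

Build r[k] bottom-up: r[k] = max over allowed piece i of (p[i] + r[k−i]).
r[1] = 2
r[2] = 4  (first piece 1, then r[1]=2)
r[3] = 6  (first piece 1, then r[2]=4)
r[4] = 8  (first piece 1, then r[3]=6)
r[5] = 10  (first piece 1, then r[4]=8)
r[6] = 19
r[7] = 21  (first piece 1, then r[6]=19)
r[8] = 23  (first piece 1, then r[7]=21)
r[9] = 25  (first piece 1, then r[8]=23)
r[10] = 27  (first piece 1, then r[9]=25)
r[11] = 33
r[12] = 38  (first piece 6, then r[6]=19)
r[13] = 40  (first piece 1, then r[12]=38)
r[14] = 42  (first piece 1, then r[13]=40)
One optimal cutting: 6 + 6 + 1 + 1 → $42.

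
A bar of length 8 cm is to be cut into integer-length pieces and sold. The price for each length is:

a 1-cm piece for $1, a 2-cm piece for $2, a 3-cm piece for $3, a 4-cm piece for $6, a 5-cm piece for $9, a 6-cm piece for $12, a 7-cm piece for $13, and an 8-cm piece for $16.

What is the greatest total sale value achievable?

16

Build best[k] bottom-up: best[k] = max over allowed piece i of (p[i] + best[k−i]).
best[1] = 1
best[2] = max(1+1, 2+0) = 2
best[3] = max(1+2, 2+1, 3+0) = 3
best[4] = max(1+3, 2+2, 3+1, 6+0) = 6
best[5] = max(1+6, 2+3, 3+2, 6+1, 9+0) = 9
best[6] = max(1+9, 2+6, 3+3, 6+2, 9+1, 12+0) = 12
best[7] = max(1+12, 2+9, 3+6, …, 12+1, 13+0) = 13
best[8] = max(1+13, 2+12, 3+9, …, 13+1, 16+0) = 16
Best is to sell the whole 8-cm piece uncut for $16.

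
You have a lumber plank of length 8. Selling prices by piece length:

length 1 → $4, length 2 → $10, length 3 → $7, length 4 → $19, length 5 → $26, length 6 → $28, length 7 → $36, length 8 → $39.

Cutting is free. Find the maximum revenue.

Consider every possible first cut. best[k] is the best of p[i]+best[k−i] over all sellable i≤k.
best[1] = 4
best[2] = 10
best[3] = 14  (first piece 1, then best[2]=10)
best[4] = 20  (first piece 2, then best[2]=10)
best[5] = 26
best[6] = 30  (first piece 1, then best[5]=26)
best[7] = 36  (first piece 2, then best[5]=26)
best[8] = 40  (first piece 1, then best[7]=36)
One optimal cutting: 5 + 2 + 1 → $26 + $10 + $4 = $40.

40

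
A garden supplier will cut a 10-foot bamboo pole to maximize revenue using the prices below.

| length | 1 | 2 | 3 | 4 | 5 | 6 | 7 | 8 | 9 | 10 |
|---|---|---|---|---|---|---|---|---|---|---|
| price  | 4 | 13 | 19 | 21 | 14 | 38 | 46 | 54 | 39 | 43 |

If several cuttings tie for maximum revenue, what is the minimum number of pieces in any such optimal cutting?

Consider every possible first cut. r[k] is the best of p[i]+r[k−i] over all sellable i≤k.
r[1] = 4
r[2] = max(4+4, 13+0) = 13
r[3] = max(4+13, 13+4, 19+0) = 19
r[4] = max(4+19, 13+13, 19+4, 21+0) = 26
r[5] = max(4+26, 13+19, 19+13, 21+4, 14+0) = 32
r[6] = max(4+32, 13+26, 19+19, 21+13, 14+4, 38+0) = 39
r[7] = max(4+39, 13+32, 19+26, …, 38+4, 46+0) = 46
r[8] = max(4+46, 13+39, 19+32, …, 46+4, 54+0) = 54
r[9] = max(4+54, 13+46, 19+39, …, 54+4, 39+0) = 59
r[10] = max(4+59, 13+54, 19+46, …, 39+4, 43+0) = 67
Maximum revenue is $67.
Now minimize piece count subject to staying optimal: for each k, pieces[k] = 1 + min over i with p[i]+r[k−i]=r[k] of pieces[k−i].
pieces[7] = 1
pieces[8] = 1
pieces[9] = 2
pieces[10] = 2

2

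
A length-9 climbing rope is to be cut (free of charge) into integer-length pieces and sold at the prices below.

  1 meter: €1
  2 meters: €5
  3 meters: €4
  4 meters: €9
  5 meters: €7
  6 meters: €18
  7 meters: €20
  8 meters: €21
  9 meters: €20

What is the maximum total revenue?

Build best[k] bottom-up: best[k] = max over allowed piece i of (p[i] + best[k−i]).
best[1] = 1
best[2] = max(1+1, 5+0) = 5
best[3] = max(1+5, 5+1, 4+0) = 6
best[4] = max(1+6, 5+5, 4+1, 9+0) = 10
best[5] = max(1+10, 5+6, 4+5, 9+1, 7+0) = 11
best[6] = max(1+11, 5+10, 4+6, 9+5, 7+1, 18+0) = 18
best[7] = max(1+18, 5+11, 4+10, …, 18+1, 20+0) = 20
best[8] = max(1+20, 5+18, 4+11, …, 20+1, 21+0) = 23
best[9] = max(1+23, 5+20, 4+18, …, 21+1, 20+0) = 25
One optimal cutting: 7 + 2 → €20 + €5 = €25.

25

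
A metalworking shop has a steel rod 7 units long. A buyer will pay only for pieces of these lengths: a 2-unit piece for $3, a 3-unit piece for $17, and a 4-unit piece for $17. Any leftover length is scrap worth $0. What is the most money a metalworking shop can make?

Consider every possible first cut. r[k] is the best of p[i]+r[k−i] over all sellable i≤k.
r[1] = 0
r[2] = 3
r[3] = max(3+0, 17+0) = 17
r[4] = max(3+3, 17+0, 17+0) = 17
r[5] = max(3+17, 17+3, 17+0) = 20
r[6] = max(3+17, 17+17, 17+3) = 34
r[7] = max(3+20, 17+17, 17+17) = 34
One optimal cutting: pieces 3 + 3 with 1 unit of scrap → $34.

34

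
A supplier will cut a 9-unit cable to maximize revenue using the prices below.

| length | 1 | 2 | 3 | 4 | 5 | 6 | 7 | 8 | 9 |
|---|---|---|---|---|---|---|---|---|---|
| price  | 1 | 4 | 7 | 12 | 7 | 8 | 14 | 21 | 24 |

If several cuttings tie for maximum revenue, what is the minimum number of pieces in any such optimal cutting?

Consider every possible first cut. r[k] is the best of p[i]+r[k−i] over all sellable i≤k.
r[1] = 1
r[2] = max(1+1, 4+0) = 4
r[3] = max(1+4, 4+1, 7+0) = 7
r[4] = max(1+7, 4+4, 7+1, 12+0) = 12
r[5] = max(1+12, 4+7, 7+4, 12+1, 7+0) = 13
r[6] = max(1+13, 4+12, 7+7, 12+4, 7+1, 8+0) = 16
r[7] = max(1+16, 4+13, 7+12, …, 8+1, 14+0) = 19
r[8] = max(1+19, 4+16, 7+13, …, 14+1, 21+0) = 24
r[9] = max(1+24, 4+19, 7+16, …, 21+1, 24+0) = 25
Maximum revenue is €25.
Now minimize piece count subject to staying optimal: for each k, pieces[k] = 1 + min over i with p[i]+r[k−i]=r[k] of pieces[k−i].
pieces[6] = 2
pieces[7] = 2
pieces[8] = 2
pieces[9] = 3

3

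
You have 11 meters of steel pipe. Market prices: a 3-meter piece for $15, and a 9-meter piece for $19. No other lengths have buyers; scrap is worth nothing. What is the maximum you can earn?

Let f[k] be the best obtainable value from length k. For each k, try every first piece i and keep the best of price[i] + f[k−i].
f[1] = 0
f[2] = 0
f[3] = 15
f[4] = 15
f[5] = 15
f[6] = 30  (first piece 3, then f[3]=15)
f[7] = 30
f[8] = 30
f[9] = max(15+30, 19+0) = 45
f[10] = max(15+30, 19+0) = 45
f[11] = max(15+30, 19+0) = 45
One optimal cutting: pieces 3 + 3 + 3 with 2 meters of scrap → $45.

45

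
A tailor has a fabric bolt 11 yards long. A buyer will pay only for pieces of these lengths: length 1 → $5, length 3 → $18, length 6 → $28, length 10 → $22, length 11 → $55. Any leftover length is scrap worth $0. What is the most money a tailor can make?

Consider every possible first cut. best[k] is the best of p[i]+best[k−i] over all sellable i≤k.
best[1] = 5
best[2] = 10  (first piece 1, then best[1]=5)
best[3] = max(5+10, 18+0) = 18
best[4] = max(5+18, 18+5) = 23
best[5] = max(5+23, 18+10) = 28
best[6] = max(5+28, 18+18, 28+0) = 36
best[7] = max(5+36, 18+23, 28+5) = 41
best[8] = max(5+41, 18+28, 28+10) = 46
best[9] = max(5+46, 18+36, 28+18) = 54
best[10] = max(5+54, 18+41, 28+23, 22+0) = 59
best[11] = max(5+59, 18+46, 28+28, 22+5, 55+0) = 64
One optimal cutting: 3 + 3 + 3 + 1 + 1 → $64.

64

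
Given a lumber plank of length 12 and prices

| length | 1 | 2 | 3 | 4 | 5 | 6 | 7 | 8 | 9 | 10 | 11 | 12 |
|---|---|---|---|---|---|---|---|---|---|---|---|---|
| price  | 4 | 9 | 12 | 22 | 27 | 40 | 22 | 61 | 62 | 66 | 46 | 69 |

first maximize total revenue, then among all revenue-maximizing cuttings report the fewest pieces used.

2

Consider every possible first cut. r[k] is the best of p[i]+r[k−i] over all sellable i≤k.
r[1] = 4
r[2] = max(4+4, 9+0) = 9
r[3] = max(4+9, 9+4, 12+0) = 13
r[4] = max(4+13, 9+9, 12+4, 22+0) = 22
r[5] = max(4+22, 9+13, 12+9, 22+4, 27+0) = 27
r[6] = max(4+27, 9+22, 12+13, 22+9, 27+4, 40+0) = 40
r[7] = max(4+40, 9+27, 12+22, …, 40+4, 22+0) = 44
r[8] = max(4+44, 9+40, 12+27, …, 22+4, 61+0) = 61
r[9] = max(4+61, 9+44, 12+40, …, 61+4, 62+0) = 65
r[10] = max(4+65, 9+61, 12+44, …, 62+4, 66+0) = 70
r[11] = max(4+70, 9+65, 12+61, …, 66+4, 46+0) = 74
r[12] = max(4+74, 9+70, 12+65, …, 46+4, 69+0) = 83
Maximum revenue is $83.
Now minimize piece count subject to staying optimal: for each k, pieces[k] = 1 + min over i with p[i]+r[k−i]=r[k] of pieces[k−i].
pieces[9] = 2
pieces[10] = 2
pieces[11] = 3
pieces[12] = 2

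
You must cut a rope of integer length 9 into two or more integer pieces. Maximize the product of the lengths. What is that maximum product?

27

Define m[k] = max over 1≤i<k of i · max(k−i, m[k−i]); the inner max lets the remainder stay uncut if that's better.
m[2] = 1×max(1,0) = 1×1 = 1
m[3] = max(1×2, 2×1) = 2
m[4] = max(1×3, 2×2, 3×1) = 4
m[5] = max(1×4, 2×3, 3×2, 4×1) = 6
m[6] = max(1×6, 2×4, 3×3, 4×2, 5×1) = 9
m[7] = max(1×9, 2×6, 3×4, 4×3, 5×2, 6×1) = 12
m[8] = max(1×12, 2×9, 3×6, …, 6×2, 7×1) = 18
m[9] = max(1×18, 2×12, 3×9, …, 7×2, 8×1) = 27
One optimal split: 3 + 3 + 3; product 3×3×3 = 27.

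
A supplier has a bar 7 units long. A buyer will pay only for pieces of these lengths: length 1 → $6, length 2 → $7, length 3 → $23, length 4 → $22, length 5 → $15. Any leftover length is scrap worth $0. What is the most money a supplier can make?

52

Let r[k] be the best obtainable value from length k. For each k, try every first piece i and keep the best of price[i] + r[k−i].
r[1] = 6
r[2] = 12  (first piece 1, then r[1]=6)
r[3] = 23
r[4] = 29  (first piece 1, then r[3]=23)
r[5] = 35  (first piece 1, then r[4]=29)
r[6] = 46  (first piece 3, then r[3]=23)
r[7] = 52  (first piece 1, then r[6]=46)
One optimal cutting: 3 + 3 + 1 → $52.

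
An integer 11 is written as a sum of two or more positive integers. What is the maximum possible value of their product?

54

Define m[k] = max over 1≤i<k of i · max(k−i, m[k−i]); the inner max lets the remainder stay uncut if that's better.
m[2] = 1·max(1,0) = 1·1 = 1
m[3] = 1·max(2,1) = 1·2 = 2
m[4] = 2·max(2,1) = 2·2 = 4
m[5] = 2·max(3,2) = 2·3 = 6
m[6] = 3·max(3,2) = 3·3 = 9
m[7] = 2·max(5,6) = 2·6 = 12
m[8] = 2·max(6,9) = 2·9 = 18
m[9] = 3·max(6,9) = 3·9 = 27
m[10] = 2·max(8,18) = 2·18 = 36
m[11] = 2·max(9,27) = 2·27 = 54
One optimal split: 3 + 3 + 3 + 2; product 3·3·3·2 = 54.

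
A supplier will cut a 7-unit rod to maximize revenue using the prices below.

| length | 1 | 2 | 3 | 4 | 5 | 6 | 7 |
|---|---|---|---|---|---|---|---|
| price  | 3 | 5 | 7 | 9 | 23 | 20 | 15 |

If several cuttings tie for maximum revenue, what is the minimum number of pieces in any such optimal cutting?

Let r[k] be the best obtainable value from length k. For each k, try every first piece i and keep the best of price[i] + r[k−i].
r[1] = 3
r[2] = max(3+3, 5+0) = 6
r[3] = max(3+6, 5+3, 7+0) = 9
r[4] = max(3+9, 5+6, 7+3, 9+0) = 12
r[5] = max(3+12, 5+9, 7+6, 9+3, 23+0) = 23
r[6] = max(3+23, 5+12, 7+9, 9+6, 23+3, 20+0) = 26
r[7] = max(3+26, 5+23, 7+12, …, 20+3, 15+0) = 29
Maximum revenue is 29.
Now minimize piece count subject to staying optimal: for each k, pieces[k] = 1 + min over i with p[i]+r[k−i]=r[k] of pieces[k−i].
pieces[4] = 4
pieces[5] = 1
pieces[6] = 2
pieces[7] = 3

3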